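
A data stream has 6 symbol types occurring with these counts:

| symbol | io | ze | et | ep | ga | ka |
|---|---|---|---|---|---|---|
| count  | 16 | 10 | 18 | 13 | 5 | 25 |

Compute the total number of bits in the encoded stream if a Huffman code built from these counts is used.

217

Greedily combine the two least-frequent nodes:
combine ga(5), ze(10) → 15
combine ep(13), 15 → 28
combine io(16), et(18) → 34
combine ka(25), 28 → 53
combine 34, 53 → 87
Total encoded bits = sum of merged weights = 15 + 28 + 34 + 53 + 87 = 217.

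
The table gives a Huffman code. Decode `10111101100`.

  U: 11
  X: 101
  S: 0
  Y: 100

XUXY

Read left to right; each codeword is recognised as soon as it completes (prefix code):
  101→X | 11→U | 101→X | 100→Y
Decoded message: XUXY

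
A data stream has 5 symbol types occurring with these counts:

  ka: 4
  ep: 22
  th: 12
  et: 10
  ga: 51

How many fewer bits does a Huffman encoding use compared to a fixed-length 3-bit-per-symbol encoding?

110

Fixed-length: 3 bits × 99 symbols = 297 bits.
Huffman merges:
ka(4) + et(10) → 14
th(12) + 14 → 26
ep(22) + 26 → 48
48 + ga(51) → 99
Huffman total = 14 + 26 + 48 + 99 = 187 bits.
Saving = 297 − 187 = 110 bits.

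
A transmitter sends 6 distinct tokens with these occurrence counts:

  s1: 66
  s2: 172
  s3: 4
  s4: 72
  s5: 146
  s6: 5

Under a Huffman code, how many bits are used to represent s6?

Huffman merges, smallest pair first:
s3(4) + s6(5) → 9
9 + s1(66) → 75
s4(72) + 75 → 147
s5(146) + 147 → 293
s2(172) + 293 → 465
s6 sits 5 levels below the root, so its codeword is 5 bits.

5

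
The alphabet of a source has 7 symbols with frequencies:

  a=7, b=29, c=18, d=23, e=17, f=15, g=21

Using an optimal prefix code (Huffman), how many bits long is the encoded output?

Greedily combine the two least-frequent nodes:
a(7) + f(15) → 22
e(17) + c(18) → 35
g(21) + 22 → 43
d(23) + b(29) → 52
35 + 43 → 78
52 + 78 → 130
Each symbol's bit-cost is frequency × depth; summing gives 360 bits (equivalently 22 + 35 + 43 + 52 + 78 + 130).

360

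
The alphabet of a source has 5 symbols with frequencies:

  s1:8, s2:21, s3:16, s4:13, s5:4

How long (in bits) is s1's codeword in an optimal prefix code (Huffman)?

Huffman merges, smallest pair first:
combine s5(4), s1(8) → 12
combine 12, s4(13) → 25
combine s3(16), s2(21) → 37
combine 25, 37 → 62
The subtree containing s1 is merged 3 times, so code length = 3.

3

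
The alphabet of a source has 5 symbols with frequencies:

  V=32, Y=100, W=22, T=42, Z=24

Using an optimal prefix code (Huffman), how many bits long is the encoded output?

Build the Huffman tree bottom-up:
combine W(22), Z(24) → 46
combine V(32), T(42) → 74
combine 46, 74 → 120
combine Y(100), 120 → 220
Total encoded bits = sum of merged weights = 46 + 74 + 120 + 220 = 460.

460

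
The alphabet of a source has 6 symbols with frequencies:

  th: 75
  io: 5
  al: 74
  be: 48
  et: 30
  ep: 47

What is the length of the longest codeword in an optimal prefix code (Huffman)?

4

Merge the two lowest-weight nodes at each step:
io(5) + et(30) → 35
35 + ep(47) → 82
be(48) + al(74) → 122
th(75) + 82 → 157
122 + 157 → 279
Maximum depth reached is 4.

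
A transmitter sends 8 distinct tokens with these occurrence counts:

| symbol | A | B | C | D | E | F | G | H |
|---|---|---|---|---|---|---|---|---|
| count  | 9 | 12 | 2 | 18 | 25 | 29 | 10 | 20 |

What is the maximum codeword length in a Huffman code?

5

Merge the two lowest-weight nodes at each step:
merge C(2) and A(9): 11
merge G(10) and 11: 21
merge B(12) and D(18): 30
merge H(20) and 21: 41
merge E(25) and F(29): 54
merge 30 and 41: 71
merge 54 and 71: 125
The first pair merged (C, A) ends up deepest, at depth 5.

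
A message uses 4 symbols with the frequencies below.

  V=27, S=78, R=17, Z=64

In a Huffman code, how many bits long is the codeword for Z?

2

Build the tree from the bottom:
merge R(17) and V(27): 44
merge 44 and Z(64): 108
merge S(78) and 108: 186
Z's leaf is at depth 2, giving a 2-bit codeword.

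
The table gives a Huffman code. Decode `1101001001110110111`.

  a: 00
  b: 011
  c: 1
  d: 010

Read left to right; each codeword is recognised as soon as it completes (prefix code):
  1→c | 1→c | 010→d | 010→d | 011→b | 1→c | 011→b | 011→b | 1→c
Decoded message: ccddbcbbc

ccddbcbbc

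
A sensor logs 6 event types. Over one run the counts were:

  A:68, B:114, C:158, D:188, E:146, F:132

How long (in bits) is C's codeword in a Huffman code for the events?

2

Huffman merges, smallest pair first:
A(68) + B(114) → 182
F(132) + E(146) → 278
C(158) + 182 → 340
D(188) + 278 → 466
340 + 466 → 806
C's leaf is at depth 2, giving a 2-bit codeword.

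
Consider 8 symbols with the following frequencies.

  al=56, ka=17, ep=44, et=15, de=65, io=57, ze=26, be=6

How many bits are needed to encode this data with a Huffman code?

795

Merge the two smallest weights repeatedly:
combine be(6), et(15) → 21
combine ka(17), 21 → 38
combine ze(26), 38 → 64
combine ep(44), al(56) → 100
combine io(57), 64 → 121
combine de(65), 100 → 165
combine 121, 165 → 286
The encoded length is the sum of every internal node's weight: 21 + 38 + 64 + 100 + 121 + 165 + 286 = 795 bits.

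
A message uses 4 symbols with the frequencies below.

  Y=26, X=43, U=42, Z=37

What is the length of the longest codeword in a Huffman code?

2

Merge the two lowest-weight nodes at each step:
merge Y(26) and Z(37): 63
merge U(42) and X(43): 85
merge 63 and 85: 148
Maximum depth reached is 2.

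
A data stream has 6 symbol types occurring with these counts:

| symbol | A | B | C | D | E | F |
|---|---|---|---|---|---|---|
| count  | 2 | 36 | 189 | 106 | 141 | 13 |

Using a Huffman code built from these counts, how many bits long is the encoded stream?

1008

Greedily combine the two least-frequent nodes:
combine A(2), F(13) → 15
combine 15, B(36) → 51
combine 51, D(106) → 157
combine E(141), 157 → 298
combine C(189), 298 → 487
The encoded length is the sum of every internal node's weight: 15 + 51 + 157 + 298 + 487 = 1008 bits.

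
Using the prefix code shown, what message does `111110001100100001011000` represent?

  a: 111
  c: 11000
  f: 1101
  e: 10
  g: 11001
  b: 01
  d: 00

acgddec

Read left to right; each codeword is recognised as soon as it completes (prefix code):
  111→a | 11000→c | 11001→g | 00→d | 00→d | 10→e | 11000→c
Decoded message: acgddec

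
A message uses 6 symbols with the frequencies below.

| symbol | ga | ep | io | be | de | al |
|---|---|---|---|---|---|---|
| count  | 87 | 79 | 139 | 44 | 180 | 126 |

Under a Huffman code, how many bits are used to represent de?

2

Build the tree from the bottom:
be(44) + ep(79) → 123
ga(87) + 123 → 210
al(126) + io(139) → 265
de(180) + 210 → 390
265 + 390 → 655
The subtree containing de is merged 2 times, so code length = 2.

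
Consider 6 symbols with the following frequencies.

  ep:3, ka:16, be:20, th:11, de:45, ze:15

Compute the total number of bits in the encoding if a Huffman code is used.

Merge the two smallest weights repeatedly:
merge ep(3) and th(11): 14
merge 14 and ze(15): 29
merge ka(16) and be(20): 36
merge 29 and 36: 65
merge de(45) and 65: 110
The encoded length is the sum of every internal node's weight: 14 + 29 + 36 + 65 + 110 = 254 bits.

254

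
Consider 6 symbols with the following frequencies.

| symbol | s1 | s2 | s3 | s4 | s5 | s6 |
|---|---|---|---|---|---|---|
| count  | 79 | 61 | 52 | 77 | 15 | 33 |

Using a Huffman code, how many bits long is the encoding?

782

Build the Huffman tree bottom-up:
merge s5(15) and s6(33): 48
merge 48 and s3(52): 100
merge s2(61) and s4(77): 138
merge s1(79) and 100: 179
merge 138 and 179: 317
Each symbol's bit-cost is frequency × depth; summing gives 782 bits (equivalently 48 + 100 + 138 + 179 + 317).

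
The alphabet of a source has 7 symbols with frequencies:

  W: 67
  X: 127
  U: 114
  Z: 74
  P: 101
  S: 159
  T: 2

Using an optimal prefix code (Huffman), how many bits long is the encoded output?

1715

Merge the two smallest weights repeatedly:
merge T(2) and W(67): 69
merge 69 and Z(74): 143
merge P(101) and U(114): 215
merge X(127) and 143: 270
merge S(159) and 215: 374
merge 270 and 374: 644
Total encoded bits = sum of merged weights = 69 + 143 + 215 + 270 + 374 + 644 = 1715.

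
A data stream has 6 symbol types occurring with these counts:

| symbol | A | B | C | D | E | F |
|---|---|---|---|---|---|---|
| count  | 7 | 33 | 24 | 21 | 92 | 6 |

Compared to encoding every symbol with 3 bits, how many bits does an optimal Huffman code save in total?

171

Fixed-length: 3 bits × 183 symbols = 549 bits.
Huffman merges:
merge F(6) and A(7): 13
merge 13 and D(21): 34
merge C(24) and B(33): 57
merge 34 and 57: 91
merge 91 and E(92): 183
Huffman total = 13 + 34 + 57 + 91 + 183 = 378 bits.
Saving = 549 − 378 = 171 bits.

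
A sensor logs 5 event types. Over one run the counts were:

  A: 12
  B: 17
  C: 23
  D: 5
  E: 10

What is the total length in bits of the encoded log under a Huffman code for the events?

149

Merge the two smallest weights repeatedly:
merge D(5) and E(10): 15
merge A(12) and 15: 27
merge B(17) and C(23): 40
merge 27 and 40: 67
Each symbol's bit-cost is frequency × depth; summing gives 149 bits (equivalently 15 + 27 + 40 + 67).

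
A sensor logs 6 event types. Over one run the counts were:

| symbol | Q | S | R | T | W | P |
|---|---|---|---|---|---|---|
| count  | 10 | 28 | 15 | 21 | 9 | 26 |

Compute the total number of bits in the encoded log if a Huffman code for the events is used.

Greedily combine the two least-frequent nodes:
combine W(9), Q(10) → 19
combine R(15), 19 → 34
combine T(21), P(26) → 47
combine S(28), 34 → 62
combine 47, 62 → 109
Total encoded bits = sum of merged weights = 19 + 34 + 47 + 62 + 109 = 271.

271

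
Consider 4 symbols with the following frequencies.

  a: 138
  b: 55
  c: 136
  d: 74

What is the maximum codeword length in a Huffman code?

3

Merge the two lowest-weight nodes at each step:
b(55) + d(74) → 129
129 + c(136) → 265
a(138) + 265 → 403
Maximum depth reached is 3.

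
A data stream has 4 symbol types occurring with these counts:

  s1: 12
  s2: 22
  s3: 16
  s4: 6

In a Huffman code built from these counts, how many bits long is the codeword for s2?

1

Repeatedly merge the two smallest:
combine s4(6), s1(12) → 18
combine s3(16), 18 → 34
combine s2(22), 34 → 56
s2 is merged only at the final step, so code length = 1.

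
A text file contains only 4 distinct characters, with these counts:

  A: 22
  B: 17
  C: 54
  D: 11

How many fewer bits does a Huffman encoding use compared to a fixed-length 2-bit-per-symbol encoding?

26

Fixed-length: 2 bits × 104 symbols = 208 bits.
Huffman merges:
D(11) + B(17) → 28
A(22) + 28 → 50
50 + C(54) → 104
Huffman total = 28 + 50 + 104 = 182 bits.
Saving = 208 − 182 = 26 bits.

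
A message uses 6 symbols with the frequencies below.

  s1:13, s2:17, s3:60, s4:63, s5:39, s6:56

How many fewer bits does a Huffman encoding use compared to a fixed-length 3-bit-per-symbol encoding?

Fixed-length: 3 bits × 248 symbols = 744 bits.
Huffman merges:
merge s1(13) and s2(17): 30
merge 30 and s5(39): 69
merge s6(56) and s3(60): 116
merge s4(63) and 69: 132
merge 116 and 132: 248
Huffman total = 30 + 69 + 116 + 132 + 248 = 595 bits.
Saving = 744 − 595 = 149 bits.

149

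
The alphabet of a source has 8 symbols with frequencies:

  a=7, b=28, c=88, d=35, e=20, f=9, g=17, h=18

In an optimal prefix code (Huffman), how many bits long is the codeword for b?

3

Repeatedly merge the two smallest:
combine a(7), f(9) → 16
combine 16, g(17) → 33
combine h(18), e(20) → 38
combine b(28), 33 → 61
combine d(35), 38 → 73
combine 61, 73 → 134
combine c(88), 134 → 222
b sits 3 levels below the root, so its codeword is 3 bits.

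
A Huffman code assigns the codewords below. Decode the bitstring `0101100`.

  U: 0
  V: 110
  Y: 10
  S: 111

UYVU

Read left to right; each codeword is recognised as soon as it completes (prefix code):
  0→U | 10→Y | 110→V | 0→U
Decoded message: UYVU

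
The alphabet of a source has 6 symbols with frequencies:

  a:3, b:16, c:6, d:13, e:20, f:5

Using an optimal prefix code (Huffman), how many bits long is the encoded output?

148

Merge the two smallest weights repeatedly:
merge a(3) and f(5): 8
merge c(6) and 8: 14
merge d(13) and 14: 27
merge b(16) and e(20): 36
merge 27 and 36: 63
Total encoded bits = sum of merged weights = 8 + 14 + 27 + 36 + 63 = 148.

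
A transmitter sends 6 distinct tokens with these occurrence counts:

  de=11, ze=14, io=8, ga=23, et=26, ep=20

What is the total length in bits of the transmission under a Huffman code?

256

Merge the two smallest weights repeatedly:
merge io(8) and de(11): 19
merge ze(14) and 19: 33
merge ep(20) and ga(23): 43
merge et(26) and 33: 59
merge 43 and 59: 102
Each symbol's bit-cost is frequency × depth; summing gives 256 bits (equivalently 19 + 33 + 43 + 59 + 102).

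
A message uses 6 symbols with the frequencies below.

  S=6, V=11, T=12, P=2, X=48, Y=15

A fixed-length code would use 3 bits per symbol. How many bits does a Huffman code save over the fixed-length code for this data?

Fixed-length: 3 bits × 94 symbols = 282 bits.
Huffman merges:
combine P(2), S(6) → 8
combine 8, V(11) → 19
combine T(12), Y(15) → 27
combine 19, 27 → 46
combine 46, X(48) → 94
Huffman total = 8 + 19 + 27 + 46 + 94 = 194 bits.
Saving = 282 − 194 = 88 bits.

88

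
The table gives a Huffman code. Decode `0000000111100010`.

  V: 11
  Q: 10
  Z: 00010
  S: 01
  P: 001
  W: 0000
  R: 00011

WRVZ

Read left to right; each codeword is recognised as soon as it completes (prefix code):
  0000→W | 00011→R | 11→V | 00010→Z
Decoded message: WRVZ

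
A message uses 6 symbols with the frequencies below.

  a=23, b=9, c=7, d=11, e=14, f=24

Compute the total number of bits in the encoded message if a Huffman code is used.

217

Merge the two smallest weights repeatedly:
combine c(7), b(9) → 16
combine d(11), e(14) → 25
combine 16, a(23) → 39
combine f(24), 25 → 49
combine 39, 49 → 88
Each symbol's bit-cost is frequency × depth; summing gives 217 bits (equivalently 16 + 25 + 39 + 49 + 88).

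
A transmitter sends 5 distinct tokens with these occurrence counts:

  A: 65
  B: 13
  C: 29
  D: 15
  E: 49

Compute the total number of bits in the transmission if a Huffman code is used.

Greedily combine the two least-frequent nodes:
merge B(13) and D(15): 28
merge 28 and C(29): 57
merge E(49) and 57: 106
merge A(65) and 106: 171
The encoded length is the sum of every internal node's weight: 28 + 57 + 106 + 171 = 362 bits.

362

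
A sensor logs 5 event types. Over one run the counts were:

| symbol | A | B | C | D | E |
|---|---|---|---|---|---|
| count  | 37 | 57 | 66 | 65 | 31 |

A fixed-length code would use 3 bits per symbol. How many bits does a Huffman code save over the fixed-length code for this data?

188

Fixed-length: 3 bits × 256 symbols = 768 bits.
Huffman merges:
merge E(31) and A(37): 68
merge B(57) and D(65): 122
merge C(66) and 68: 134
merge 122 and 134: 256
Huffman total = 68 + 122 + 134 + 256 = 580 bits.
Saving = 768 − 580 = 188 bits.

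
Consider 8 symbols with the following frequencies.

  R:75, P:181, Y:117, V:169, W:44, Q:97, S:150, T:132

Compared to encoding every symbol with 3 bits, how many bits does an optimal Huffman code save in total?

62

Fixed-length: 3 bits × 965 symbols = 2895 bits.
Huffman merges:
W(44) + R(75) → 119
Q(97) + Y(117) → 214
119 + T(132) → 251
S(150) + V(169) → 319
P(181) + 214 → 395
251 + 319 → 570
395 + 570 → 965
Huffman total = 119 + 214 + 251 + 319 + 395 + 570 + 965 = 2833 bits.
Saving = 2895 − 2833 = 62 bits.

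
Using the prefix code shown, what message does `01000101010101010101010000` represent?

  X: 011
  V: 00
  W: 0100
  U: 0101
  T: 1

Read left to right; each codeword is recognised as soon as it completes (prefix code):
  0100→W | 0101→U | 0101→U | 0101→U | 0101→U | 0100→W | 00→V
Decoded message: WUUUUWV

WUUUUWV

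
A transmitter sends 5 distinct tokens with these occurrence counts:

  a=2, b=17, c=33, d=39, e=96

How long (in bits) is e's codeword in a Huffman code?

1

Repeatedly merge the two smallest:
a(2) + b(17) → 19
19 + c(33) → 52
d(39) + 52 → 91
91 + e(96) → 187
e is merged only at the final step, so code length = 1.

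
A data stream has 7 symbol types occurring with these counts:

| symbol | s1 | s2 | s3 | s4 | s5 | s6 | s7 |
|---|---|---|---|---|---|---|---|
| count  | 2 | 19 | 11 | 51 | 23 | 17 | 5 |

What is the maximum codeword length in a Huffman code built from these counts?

Merge the two lowest-weight nodes at each step:
s1(2) + s7(5) → 7
7 + s3(11) → 18
s6(17) + 18 → 35
s2(19) + s5(23) → 42
35 + 42 → 77
s4(51) + 77 → 128
Maximum depth reached is 5.

5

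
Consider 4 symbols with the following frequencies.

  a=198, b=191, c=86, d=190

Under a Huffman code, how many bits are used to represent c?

Huffman merges, smallest pair first:
merge c(86) and d(190): 276
merge b(191) and a(198): 389
merge 276 and 389: 665
c sits 2 levels below the root, so its codeword is 2 bits.

2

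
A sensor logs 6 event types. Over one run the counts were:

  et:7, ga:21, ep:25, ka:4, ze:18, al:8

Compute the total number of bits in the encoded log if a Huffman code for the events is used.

Merge the two smallest weights repeatedly:
ka(4) + et(7) → 11
al(8) + 11 → 19
ze(18) + 19 → 37
ga(21) + ep(25) → 46
37 + 46 → 83
Each symbol's bit-cost is frequency × depth; summing gives 196 bits (equivalently 11 + 19 + 37 + 46 + 83).

196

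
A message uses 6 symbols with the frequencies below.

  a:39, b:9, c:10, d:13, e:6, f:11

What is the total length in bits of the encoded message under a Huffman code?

201

Build the Huffman tree bottom-up:
combine e(6), b(9) → 15
combine c(10), f(11) → 21
combine d(13), 15 → 28
combine 21, 28 → 49
combine a(39), 49 → 88
Total encoded bits = sum of merged weights = 15 + 21 + 28 + 49 + 88 = 201.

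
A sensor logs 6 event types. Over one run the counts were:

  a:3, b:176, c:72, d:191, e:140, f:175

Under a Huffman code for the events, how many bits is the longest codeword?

4

Merge the two lowest-weight nodes at each step:
combine a(3), c(72) → 75
combine 75, e(140) → 215
combine f(175), b(176) → 351
combine d(191), 215 → 406
combine 351, 406 → 757
The rarest symbols sit at the bottom; the longest codeword is 4 bits.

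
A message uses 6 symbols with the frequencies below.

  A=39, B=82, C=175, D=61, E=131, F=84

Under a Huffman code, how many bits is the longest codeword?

Merge the two lowest-weight nodes at each step:
merge A(39) and D(61): 100
merge B(82) and F(84): 166
merge 100 and E(131): 231
merge 166 and C(175): 341
merge 231 and 341: 572
The first pair merged (A, D) ends up deepest, at depth 3.

3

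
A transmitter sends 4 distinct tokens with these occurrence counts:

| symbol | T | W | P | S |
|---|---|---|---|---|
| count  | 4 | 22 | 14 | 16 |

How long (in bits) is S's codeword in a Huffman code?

2

Repeatedly merge the two smallest:
merge T(4) and P(14): 18
merge S(16) and 18: 34
merge W(22) and 34: 56
S's leaf is at depth 2, giving a 2-bit codeword.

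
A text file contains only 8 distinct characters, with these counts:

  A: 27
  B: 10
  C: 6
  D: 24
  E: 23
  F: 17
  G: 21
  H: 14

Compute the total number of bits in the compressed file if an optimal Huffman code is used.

Merge the two smallest weights repeatedly:
merge C(6) and B(10): 16
merge H(14) and 16: 30
merge F(17) and G(21): 38
merge E(23) and D(24): 47
merge A(27) and 30: 57
merge 38 and 47: 85
merge 57 and 85: 142
Each symbol's bit-cost is frequency × depth; summing gives 415 bits (equivalently 16 + 30 + 38 + 47 + 57 + 85 + 142).

415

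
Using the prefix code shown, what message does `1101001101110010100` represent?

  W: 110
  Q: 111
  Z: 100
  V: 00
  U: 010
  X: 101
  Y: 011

WZWQVXV

Read left to right; each codeword is recognised as soon as it completes (prefix code):
  110→W | 100→Z | 110→W | 111→Q | 00→V | 101→X | 00→V
Decoded message: WZWQVXV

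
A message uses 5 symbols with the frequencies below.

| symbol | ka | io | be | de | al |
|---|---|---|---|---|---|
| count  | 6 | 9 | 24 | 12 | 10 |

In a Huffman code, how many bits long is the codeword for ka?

3

Huffman merges, smallest pair first:
merge ka(6) and io(9): 15
merge al(10) and de(12): 22
merge 15 and 22: 37
merge be(24) and 37: 61
ka's leaf is at depth 3, giving a 3-bit codeword.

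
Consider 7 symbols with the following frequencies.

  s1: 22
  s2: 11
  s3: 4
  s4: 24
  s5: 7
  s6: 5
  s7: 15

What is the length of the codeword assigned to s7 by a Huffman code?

3

Huffman merges, smallest pair first:
merge s3(4) and s6(5): 9
merge s5(7) and 9: 16
merge s2(11) and s7(15): 26
merge 16 and s1(22): 38
merge s4(24) and 26: 50
merge 38 and 50: 88
s7 sits 3 levels below the root, so its codeword is 3 bits.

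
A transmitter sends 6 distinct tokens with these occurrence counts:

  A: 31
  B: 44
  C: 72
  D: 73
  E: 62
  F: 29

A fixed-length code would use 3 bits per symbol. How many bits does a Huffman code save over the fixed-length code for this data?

Fixed-length: 3 bits × 311 symbols = 933 bits.
Huffman merges:
merge F(29) and A(31): 60
merge B(44) and 60: 104
merge E(62) and C(72): 134
merge D(73) and 104: 177
merge 134 and 177: 311
Huffman total = 60 + 104 + 134 + 177 + 311 = 786 bits.
Saving = 933 − 786 = 147 bits.

147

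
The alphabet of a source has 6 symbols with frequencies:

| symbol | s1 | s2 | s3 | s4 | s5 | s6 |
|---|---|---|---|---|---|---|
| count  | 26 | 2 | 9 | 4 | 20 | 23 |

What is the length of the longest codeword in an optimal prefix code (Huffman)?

Merge the two lowest-weight nodes at each step:
merge s2(2) and s4(4): 6
merge 6 and s3(9): 15
merge 15 and s5(20): 35
merge s6(23) and s1(26): 49
merge 35 and 49: 84
The first pair merged (s2, s4) ends up deepest, at depth 4.

4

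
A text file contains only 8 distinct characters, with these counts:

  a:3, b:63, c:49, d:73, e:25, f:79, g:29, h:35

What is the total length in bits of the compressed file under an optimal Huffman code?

Build the Huffman tree bottom-up:
merge a(3) and e(25): 28
merge 28 and g(29): 57
merge h(35) and c(49): 84
merge 57 and b(63): 120
merge d(73) and f(79): 152
merge 84 and 120: 204
merge 152 and 204: 356
Each symbol's bit-cost is frequency × depth; summing gives 1001 bits (equivalently 28 + 57 + 84 + 120 + 152 + 204 + 356).

1001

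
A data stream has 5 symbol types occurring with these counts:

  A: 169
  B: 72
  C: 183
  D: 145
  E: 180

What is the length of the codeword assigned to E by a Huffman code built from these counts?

2

Build the tree from the bottom:
merge B(72) and D(145): 217
merge A(169) and E(180): 349
merge C(183) and 217: 400
merge 349 and 400: 749
E's leaf is at depth 2, giving a 2-bit codeword.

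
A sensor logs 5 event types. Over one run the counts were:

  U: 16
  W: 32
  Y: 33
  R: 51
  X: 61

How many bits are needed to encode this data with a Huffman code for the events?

434

Merge the two smallest weights repeatedly:
combine U(16), W(32) → 48
combine Y(33), 48 → 81
combine R(51), X(61) → 112
combine 81, 112 → 193
Each symbol's bit-cost is frequency × depth; summing gives 434 bits (equivalently 48 + 81 + 112 + 193).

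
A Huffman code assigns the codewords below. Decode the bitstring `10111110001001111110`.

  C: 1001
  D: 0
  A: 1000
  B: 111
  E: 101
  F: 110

EBACBF

Read left to right; each codeword is recognised as soon as it completes (prefix code):
  101→E | 111→B | 1000→A | 1001→C | 111→B | 110→F
Decoded message: EBACBF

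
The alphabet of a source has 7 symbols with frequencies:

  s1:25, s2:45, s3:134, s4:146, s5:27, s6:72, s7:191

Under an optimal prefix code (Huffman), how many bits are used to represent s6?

Huffman merges, smallest pair first:
merge s1(25) and s5(27): 52
merge s2(45) and 52: 97
merge s6(72) and 97: 169
merge s3(134) and s4(146): 280
merge 169 and s7(191): 360
merge 280 and 360: 640
The subtree containing s6 is merged 3 times, so code length = 3.

3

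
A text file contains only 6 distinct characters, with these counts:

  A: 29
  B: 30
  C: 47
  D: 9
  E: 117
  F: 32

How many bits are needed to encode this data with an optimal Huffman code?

596

Merge the two smallest weights repeatedly:
merge D(9) and A(29): 38
merge B(30) and F(32): 62
merge 38 and C(47): 85
merge 62 and 85: 147
merge E(117) and 147: 264
The encoded length is the sum of every internal node's weight: 38 + 62 + 85 + 147 + 264 = 596 bits.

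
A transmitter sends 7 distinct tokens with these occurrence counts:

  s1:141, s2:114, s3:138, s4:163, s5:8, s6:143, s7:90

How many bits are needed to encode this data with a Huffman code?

2183

Merge the two smallest weights repeatedly:
s5(8) + s7(90) → 98
98 + s2(114) → 212
s3(138) + s1(141) → 279
s6(143) + s4(163) → 306
212 + 279 → 491
306 + 491 → 797
Each symbol's bit-cost is frequency × depth; summing gives 2183 bits (equivalently 98 + 212 + 279 + 306 + 491 + 797).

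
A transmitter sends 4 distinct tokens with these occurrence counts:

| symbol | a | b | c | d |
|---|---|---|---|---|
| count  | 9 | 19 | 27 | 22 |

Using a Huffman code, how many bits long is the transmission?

Build the Huffman tree bottom-up:
merge a(9) and b(19): 28
merge d(22) and c(27): 49
merge 28 and 49: 77
Total encoded bits = sum of merged weights = 28 + 49 + 77 = 154.

154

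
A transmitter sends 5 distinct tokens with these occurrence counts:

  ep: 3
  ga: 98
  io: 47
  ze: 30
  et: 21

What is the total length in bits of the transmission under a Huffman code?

378

Greedily combine the two least-frequent nodes:
merge ep(3) and et(21): 24
merge 24 and ze(30): 54
merge io(47) and 54: 101
merge ga(98) and 101: 199
Each symbol's bit-cost is frequency × depth; summing gives 378 bits (equivalently 24 + 54 + 101 + 199).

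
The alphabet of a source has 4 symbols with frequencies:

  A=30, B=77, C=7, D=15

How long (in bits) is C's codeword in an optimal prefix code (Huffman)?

3

Build the tree from the bottom:
C(7) + D(15) → 22
22 + A(30) → 52
52 + B(77) → 129
C sits 3 levels below the root, so its codeword is 3 bits.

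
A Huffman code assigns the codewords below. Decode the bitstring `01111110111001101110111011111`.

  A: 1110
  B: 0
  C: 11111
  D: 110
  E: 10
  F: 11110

Read left to right; each codeword is recognised as soon as it completes (prefix code):
  0→B | 11111→C | 10→E | 1110→A | 0→B | 110→D | 1110→A | 1110→A | 11111→C
Decoded message: BCEABDAAC

BCEABDAAC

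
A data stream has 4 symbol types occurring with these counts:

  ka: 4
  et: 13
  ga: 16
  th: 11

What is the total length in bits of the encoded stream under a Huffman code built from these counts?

87

Greedily combine the two least-frequent nodes:
merge ka(4) and th(11): 15
merge et(13) and 15: 28
merge ga(16) and 28: 44
The encoded length is the sum of every internal node's weight: 15 + 28 + 44 = 87 bits.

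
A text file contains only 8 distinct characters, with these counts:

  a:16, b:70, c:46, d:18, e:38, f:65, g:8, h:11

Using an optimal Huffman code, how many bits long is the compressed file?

734

Merge the two smallest weights repeatedly:
g(8) + h(11) → 19
a(16) + d(18) → 34
19 + 34 → 53
e(38) + c(46) → 84
53 + f(65) → 118
b(70) + 84 → 154
118 + 154 → 272
Each symbol's bit-cost is frequency × depth; summing gives 734 bits (equivalently 19 + 34 + 53 + 84 + 118 + 154 + 272).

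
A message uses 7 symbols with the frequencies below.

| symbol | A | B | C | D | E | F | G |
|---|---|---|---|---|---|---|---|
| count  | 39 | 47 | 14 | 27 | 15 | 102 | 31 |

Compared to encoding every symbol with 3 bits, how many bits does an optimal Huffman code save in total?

Fixed-length: 3 bits × 275 symbols = 825 bits.
Huffman merges:
combine C(14), E(15) → 29
combine D(27), 29 → 56
combine G(31), A(39) → 70
combine B(47), 56 → 103
combine 70, F(102) → 172
combine 103, 172 → 275
Huffman total = 29 + 56 + 70 + 103 + 172 + 275 = 705 bits.
Saving = 825 − 705 = 120 bits.

120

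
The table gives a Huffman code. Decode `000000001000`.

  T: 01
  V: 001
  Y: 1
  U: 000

Read left to right; each codeword is recognised as soon as it completes (prefix code):
  000→U | 000→U | 001→V | 000→U
Decoded message: UUVU

UUVU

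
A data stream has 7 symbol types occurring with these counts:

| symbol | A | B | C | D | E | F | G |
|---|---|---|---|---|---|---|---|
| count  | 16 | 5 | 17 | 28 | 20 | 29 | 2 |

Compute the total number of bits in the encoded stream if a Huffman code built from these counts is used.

301

Build the Huffman tree bottom-up:
merge G(2) and B(5): 7
merge 7 and A(16): 23
merge C(17) and E(20): 37
merge 23 and D(28): 51
merge F(29) and 37: 66
merge 51 and 66: 117
Total encoded bits = sum of merged weights = 7 + 23 + 37 + 51 + 66 + 117 = 301.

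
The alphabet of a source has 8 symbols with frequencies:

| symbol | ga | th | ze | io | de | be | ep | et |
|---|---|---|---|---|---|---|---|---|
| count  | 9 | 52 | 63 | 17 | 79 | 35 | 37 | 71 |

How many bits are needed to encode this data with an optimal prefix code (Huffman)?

Merge the two smallest weights repeatedly:
merge ga(9) and io(17): 26
merge 26 and be(35): 61
merge ep(37) and th(52): 89
merge 61 and ze(63): 124
merge et(71) and de(79): 150
merge 89 and 124: 213
merge 150 and 213: 363
Total encoded bits = sum of merged weights = 26 + 61 + 89 + 124 + 150 + 213 + 363 = 1026.

1026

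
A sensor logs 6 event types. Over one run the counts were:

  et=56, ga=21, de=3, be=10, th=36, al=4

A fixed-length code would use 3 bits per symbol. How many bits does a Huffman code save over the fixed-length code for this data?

Fixed-length: 3 bits × 130 symbols = 390 bits.
Huffman merges:
merge de(3) and al(4): 7
merge 7 and be(10): 17
merge 17 and ga(21): 38
merge th(36) and 38: 74
merge et(56) and 74: 130
Huffman total = 7 + 17 + 38 + 74 + 130 = 266 bits.
Saving = 390 − 266 = 124 bits.

124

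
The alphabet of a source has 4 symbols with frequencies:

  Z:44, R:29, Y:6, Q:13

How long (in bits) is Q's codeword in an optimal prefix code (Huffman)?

Repeatedly merge the two smallest:
combine Y(6), Q(13) → 19
combine 19, R(29) → 48
combine Z(44), 48 → 92
The subtree containing Q is merged 3 times, so code length = 3.

3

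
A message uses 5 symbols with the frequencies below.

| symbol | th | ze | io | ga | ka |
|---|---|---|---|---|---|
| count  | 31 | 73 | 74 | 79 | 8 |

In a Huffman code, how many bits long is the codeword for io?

Repeatedly merge the two smallest:
ka(8) + th(31) → 39
39 + ze(73) → 112
io(74) + ga(79) → 153
112 + 153 → 265
The subtree containing io is merged 2 times, so code length = 2.

2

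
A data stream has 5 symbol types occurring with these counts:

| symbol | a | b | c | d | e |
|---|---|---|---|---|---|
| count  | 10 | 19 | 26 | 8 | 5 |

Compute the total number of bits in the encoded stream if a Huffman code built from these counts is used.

146

Build the Huffman tree bottom-up:
e(5) + d(8) → 13
a(10) + 13 → 23
b(19) + 23 → 42
c(26) + 42 → 68
The encoded length is the sum of every internal node's weight: 13 + 23 + 42 + 68 = 146 bits.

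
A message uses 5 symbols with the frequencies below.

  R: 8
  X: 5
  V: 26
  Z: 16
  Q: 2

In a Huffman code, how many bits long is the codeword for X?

Repeatedly merge the two smallest:
combine Q(2), X(5) → 7
combine 7, R(8) → 15
combine 15, Z(16) → 31
combine V(26), 31 → 57
X's leaf is at depth 4, giving a 4-bit codeword.

4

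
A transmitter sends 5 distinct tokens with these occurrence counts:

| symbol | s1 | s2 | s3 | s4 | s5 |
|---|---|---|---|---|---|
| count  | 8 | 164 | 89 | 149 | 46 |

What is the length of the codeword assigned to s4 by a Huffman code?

Huffman merges, smallest pair first:
combine s1(8), s5(46) → 54
combine 54, s3(89) → 143
combine 143, s4(149) → 292
combine s2(164), 292 → 456
s4's leaf is at depth 2, giving a 2-bit codeword.

2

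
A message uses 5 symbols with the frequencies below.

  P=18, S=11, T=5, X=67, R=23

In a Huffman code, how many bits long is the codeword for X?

Huffman merges, smallest pair first:
combine T(5), S(11) → 16
combine 16, P(18) → 34
combine R(23), 34 → 57
combine 57, X(67) → 124
X is merged only at the final step, so code length = 1.

1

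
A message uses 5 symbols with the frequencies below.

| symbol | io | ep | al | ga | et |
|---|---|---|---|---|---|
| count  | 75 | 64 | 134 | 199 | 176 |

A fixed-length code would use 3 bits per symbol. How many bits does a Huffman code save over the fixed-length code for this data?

Fixed-length: 3 bits × 648 symbols = 1944 bits.
Huffman merges:
combine ep(64), io(75) → 139
combine al(134), 139 → 273
combine et(176), ga(199) → 375
combine 273, 375 → 648
Huffman total = 139 + 273 + 375 + 648 = 1435 bits.
Saving = 1944 − 1435 = 509 bits.

509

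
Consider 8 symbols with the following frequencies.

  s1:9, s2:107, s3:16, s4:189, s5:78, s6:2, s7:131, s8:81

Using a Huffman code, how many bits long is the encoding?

1555

Greedily combine the two least-frequent nodes:
combine s6(2), s1(9) → 11
combine 11, s3(16) → 27
combine 27, s5(78) → 105
combine s8(81), 105 → 186
combine s2(107), s7(131) → 238
combine 186, s4(189) → 375
combine 238, 375 → 613
Total encoded bits = sum of merged weights = 11 + 27 + 105 + 186 + 238 + 375 + 613 = 1555.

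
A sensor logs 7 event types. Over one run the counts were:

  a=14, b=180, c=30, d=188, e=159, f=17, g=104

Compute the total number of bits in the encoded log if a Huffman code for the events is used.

Build the Huffman tree bottom-up:
merge a(14) and f(17): 31
merge c(30) and 31: 61
merge 61 and g(104): 165
merge e(159) and 165: 324
merge b(180) and d(188): 368
merge 324 and 368: 692
Each symbol's bit-cost is frequency × depth; summing gives 1641 bits (equivalently 31 + 61 + 165 + 324 + 368 + 692).

1641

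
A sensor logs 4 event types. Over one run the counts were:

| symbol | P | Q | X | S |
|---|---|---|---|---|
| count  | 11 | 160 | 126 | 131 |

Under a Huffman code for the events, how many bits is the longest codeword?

Merge the two lowest-weight nodes at each step:
merge P(11) and X(126): 137
merge S(131) and 137: 268
merge Q(160) and 268: 428
Maximum depth reached is 3.

3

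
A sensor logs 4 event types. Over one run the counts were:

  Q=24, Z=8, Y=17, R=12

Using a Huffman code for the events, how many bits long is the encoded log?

Build the Huffman tree bottom-up:
combine Z(8), R(12) → 20
combine Y(17), 20 → 37
combine Q(24), 37 → 61
Total encoded bits = sum of merged weights = 20 + 37 + 61 = 118.

118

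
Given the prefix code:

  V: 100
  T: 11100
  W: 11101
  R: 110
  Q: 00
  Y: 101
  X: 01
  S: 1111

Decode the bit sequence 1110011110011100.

Read left to right; each codeword is recognised as soon as it completes (prefix code):
  11100→T | 1111→S | 00→Q | 11100→T
Decoded message: TSQT

TSQT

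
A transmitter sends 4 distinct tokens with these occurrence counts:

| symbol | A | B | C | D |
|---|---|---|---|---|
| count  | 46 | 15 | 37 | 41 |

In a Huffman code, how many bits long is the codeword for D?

2

Huffman merges, smallest pair first:
combine B(15), C(37) → 52
combine D(41), A(46) → 87
combine 52, 87 → 139
D sits 2 levels below the root, so its codeword is 2 bits.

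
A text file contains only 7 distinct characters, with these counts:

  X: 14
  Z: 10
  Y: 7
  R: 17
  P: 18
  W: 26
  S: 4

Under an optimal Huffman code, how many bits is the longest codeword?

4

Merge the two lowest-weight nodes at each step:
combine S(4), Y(7) → 11
combine Z(10), 11 → 21
combine X(14), R(17) → 31
combine P(18), 21 → 39
combine W(26), 31 → 57
combine 39, 57 → 96
The rarest symbols sit at the bottom; the longest codeword is 4 bits.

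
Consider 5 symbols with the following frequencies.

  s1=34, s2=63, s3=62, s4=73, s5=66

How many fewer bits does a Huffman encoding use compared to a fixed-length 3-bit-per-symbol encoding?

202

Fixed-length: 3 bits × 298 symbols = 894 bits.
Huffman merges:
combine s1(34), s3(62) → 96
combine s2(63), s5(66) → 129
combine s4(73), 96 → 169
combine 129, 169 → 298
Huffman total = 96 + 129 + 169 + 298 = 692 bits.
Saving = 894 − 692 = 202 bits.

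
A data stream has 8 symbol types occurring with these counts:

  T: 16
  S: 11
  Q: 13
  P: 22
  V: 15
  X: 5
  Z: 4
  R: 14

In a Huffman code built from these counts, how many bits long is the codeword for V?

Build the tree from the bottom:
Z(4) + X(5) → 9
9 + S(11) → 20
Q(13) + R(14) → 27
V(15) + T(16) → 31
20 + P(22) → 42
27 + 31 → 58
42 + 58 → 100
The subtree containing V is merged 3 times, so code length = 3.

3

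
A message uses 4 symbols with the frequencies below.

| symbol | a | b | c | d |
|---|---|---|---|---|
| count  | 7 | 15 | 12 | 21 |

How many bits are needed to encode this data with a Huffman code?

108

Greedily combine the two least-frequent nodes:
a(7) + c(12) → 19
b(15) + 19 → 34
d(21) + 34 → 55
Each symbol's bit-cost is frequency × depth; summing gives 108 bits (equivalently 19 + 34 + 55).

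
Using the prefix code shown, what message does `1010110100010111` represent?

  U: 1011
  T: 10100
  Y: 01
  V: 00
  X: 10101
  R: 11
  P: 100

Read left to right; each codeword is recognised as soon as it completes (prefix code):
  10101→X | 10100→T | 01→Y | 01→Y | 11→R
Decoded message: XTYYR

XTYYR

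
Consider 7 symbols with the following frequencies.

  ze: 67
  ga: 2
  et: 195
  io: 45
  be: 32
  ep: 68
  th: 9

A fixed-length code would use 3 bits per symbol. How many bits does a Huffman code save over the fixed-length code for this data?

Fixed-length: 3 bits × 418 symbols = 1254 bits.
Huffman merges:
combine ga(2), th(9) → 11
combine 11, be(32) → 43
combine 43, io(45) → 88
combine ze(67), ep(68) → 135
combine 88, 135 → 223
combine et(195), 223 → 418
Huffman total = 11 + 43 + 88 + 135 + 223 + 418 = 918 bits.
Saving = 1254 − 918 = 336 bits.

336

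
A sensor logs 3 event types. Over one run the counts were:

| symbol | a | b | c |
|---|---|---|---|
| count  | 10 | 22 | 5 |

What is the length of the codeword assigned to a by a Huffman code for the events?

2

Repeatedly merge the two smallest:
c(5) + a(10) → 15
15 + b(22) → 37
a's leaf is at depth 2, giving a 2-bit codeword.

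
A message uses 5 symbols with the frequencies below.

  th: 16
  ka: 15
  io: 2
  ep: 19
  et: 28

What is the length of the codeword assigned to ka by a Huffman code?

3

Huffman merges, smallest pair first:
merge io(2) and ka(15): 17
merge th(16) and 17: 33
merge ep(19) and et(28): 47
merge 33 and 47: 80
The subtree containing ka is merged 3 times, so code length = 3.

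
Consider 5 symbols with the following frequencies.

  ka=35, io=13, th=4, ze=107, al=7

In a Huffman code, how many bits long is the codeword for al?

4

Repeatedly merge the two smallest:
th(4) + al(7) → 11
11 + io(13) → 24
24 + ka(35) → 59
59 + ze(107) → 166
al sits 4 levels below the root, so its codeword is 4 bits.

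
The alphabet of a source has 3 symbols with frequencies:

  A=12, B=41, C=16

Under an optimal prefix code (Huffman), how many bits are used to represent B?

Repeatedly merge the two smallest:
merge A(12) and C(16): 28
merge 28 and B(41): 69
B is merged only at the final step, so code length = 1.

1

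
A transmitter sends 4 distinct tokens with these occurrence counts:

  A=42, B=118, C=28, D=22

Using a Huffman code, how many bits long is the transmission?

352

Build the Huffman tree bottom-up:
D(22) + C(28) → 50
A(42) + 50 → 92
92 + B(118) → 210
Each symbol's bit-cost is frequency × depth; summing gives 352 bits (equivalently 50 + 92 + 210).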